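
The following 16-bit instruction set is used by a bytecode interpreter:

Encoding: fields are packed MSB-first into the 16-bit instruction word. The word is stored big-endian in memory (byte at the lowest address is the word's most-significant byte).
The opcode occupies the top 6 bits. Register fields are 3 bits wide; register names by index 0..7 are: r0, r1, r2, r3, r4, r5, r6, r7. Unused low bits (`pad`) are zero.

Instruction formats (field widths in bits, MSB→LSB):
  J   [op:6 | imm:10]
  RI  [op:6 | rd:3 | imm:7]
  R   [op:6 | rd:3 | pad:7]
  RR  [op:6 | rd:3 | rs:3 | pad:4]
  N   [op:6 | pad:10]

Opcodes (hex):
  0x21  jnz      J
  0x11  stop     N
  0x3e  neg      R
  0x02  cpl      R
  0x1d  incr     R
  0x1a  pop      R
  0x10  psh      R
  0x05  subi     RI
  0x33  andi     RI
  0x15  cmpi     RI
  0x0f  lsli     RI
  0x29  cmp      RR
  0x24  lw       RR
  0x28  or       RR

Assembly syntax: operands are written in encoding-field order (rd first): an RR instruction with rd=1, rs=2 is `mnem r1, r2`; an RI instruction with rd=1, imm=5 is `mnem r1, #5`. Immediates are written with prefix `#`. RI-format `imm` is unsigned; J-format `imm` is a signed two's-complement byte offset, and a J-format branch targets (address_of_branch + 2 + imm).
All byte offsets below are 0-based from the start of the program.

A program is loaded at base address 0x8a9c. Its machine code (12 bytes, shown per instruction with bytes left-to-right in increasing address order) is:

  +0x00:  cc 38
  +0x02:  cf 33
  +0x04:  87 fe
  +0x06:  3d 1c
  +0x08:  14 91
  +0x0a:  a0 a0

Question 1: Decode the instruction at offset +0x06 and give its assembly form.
@+06  big-endian(3d 1c) = 0x3d1c
  top 6b → 0xf → lsli [RI]
  rd@[9:7]=0x2 ⇒ r2
  imm@[6:0]=0x1c ⇒ #28

lsli r2, #28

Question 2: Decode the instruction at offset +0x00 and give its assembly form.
+0x00: cc 38 ⇒ word 0xcc38 (big)
  opcode bits[15:10]=0x33: andi/RI
  rd: (w>>7)&0x7=0x0 → r0
  imm: (w>>0)&0x7f=0x38 → #56

andi r0, #56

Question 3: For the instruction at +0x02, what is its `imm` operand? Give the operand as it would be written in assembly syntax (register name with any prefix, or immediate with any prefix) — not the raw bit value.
#51

off 0x02: read cf 33 as big → 0xcf33
  opcode bits[15:10]=0x33: andi/RI
  rd: (w>>7)&0x7=0x6 → r6
  imm: (w>>0)&0x7f=0x33 → #51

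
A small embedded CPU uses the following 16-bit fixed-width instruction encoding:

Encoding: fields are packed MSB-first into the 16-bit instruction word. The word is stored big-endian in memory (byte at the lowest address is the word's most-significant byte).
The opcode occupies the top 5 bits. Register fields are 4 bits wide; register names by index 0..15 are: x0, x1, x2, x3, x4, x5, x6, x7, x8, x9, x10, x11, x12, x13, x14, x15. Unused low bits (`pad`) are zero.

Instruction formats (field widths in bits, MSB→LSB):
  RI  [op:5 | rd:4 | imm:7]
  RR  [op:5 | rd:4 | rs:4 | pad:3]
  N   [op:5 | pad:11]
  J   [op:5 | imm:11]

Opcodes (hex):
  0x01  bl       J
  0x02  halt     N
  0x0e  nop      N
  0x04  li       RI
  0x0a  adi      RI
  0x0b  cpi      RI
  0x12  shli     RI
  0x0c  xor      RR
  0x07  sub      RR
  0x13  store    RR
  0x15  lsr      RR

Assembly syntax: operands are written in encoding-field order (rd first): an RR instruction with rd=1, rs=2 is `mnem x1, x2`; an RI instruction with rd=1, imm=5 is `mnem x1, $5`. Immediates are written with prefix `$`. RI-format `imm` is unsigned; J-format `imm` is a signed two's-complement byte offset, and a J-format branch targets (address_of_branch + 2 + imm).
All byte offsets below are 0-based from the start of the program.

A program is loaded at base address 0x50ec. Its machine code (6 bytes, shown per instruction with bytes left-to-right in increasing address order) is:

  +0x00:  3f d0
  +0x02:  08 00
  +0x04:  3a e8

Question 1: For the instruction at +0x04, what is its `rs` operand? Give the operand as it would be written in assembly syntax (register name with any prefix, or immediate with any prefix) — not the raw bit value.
x13

@+04  big-endian(3a e8) = 0x3ae8
  top 5b → 0x7 → sub [RR]
  [10:7] rd=5 = x5
  [6:3] rs=13 = x13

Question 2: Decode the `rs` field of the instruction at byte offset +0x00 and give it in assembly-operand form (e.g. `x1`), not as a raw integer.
x10

+0x00: 3f d0 ⇒ word 0x3fd0 (big)
  opcode bits[15:11]=0x7: sub/RR
  [10:7] rd=15 = x15
  [6:3] rs=10 = x10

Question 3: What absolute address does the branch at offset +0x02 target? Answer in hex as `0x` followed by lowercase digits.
[02] 08 00 → 0x0800
  op=0x0800>>11=0x1 ⇒ bl (J)
  imm@[10:0]=0x0 ⇒ $0
  target = base 0x50ec + off 0x02 + 2 + imm 0 = 0x50f0

0x50f0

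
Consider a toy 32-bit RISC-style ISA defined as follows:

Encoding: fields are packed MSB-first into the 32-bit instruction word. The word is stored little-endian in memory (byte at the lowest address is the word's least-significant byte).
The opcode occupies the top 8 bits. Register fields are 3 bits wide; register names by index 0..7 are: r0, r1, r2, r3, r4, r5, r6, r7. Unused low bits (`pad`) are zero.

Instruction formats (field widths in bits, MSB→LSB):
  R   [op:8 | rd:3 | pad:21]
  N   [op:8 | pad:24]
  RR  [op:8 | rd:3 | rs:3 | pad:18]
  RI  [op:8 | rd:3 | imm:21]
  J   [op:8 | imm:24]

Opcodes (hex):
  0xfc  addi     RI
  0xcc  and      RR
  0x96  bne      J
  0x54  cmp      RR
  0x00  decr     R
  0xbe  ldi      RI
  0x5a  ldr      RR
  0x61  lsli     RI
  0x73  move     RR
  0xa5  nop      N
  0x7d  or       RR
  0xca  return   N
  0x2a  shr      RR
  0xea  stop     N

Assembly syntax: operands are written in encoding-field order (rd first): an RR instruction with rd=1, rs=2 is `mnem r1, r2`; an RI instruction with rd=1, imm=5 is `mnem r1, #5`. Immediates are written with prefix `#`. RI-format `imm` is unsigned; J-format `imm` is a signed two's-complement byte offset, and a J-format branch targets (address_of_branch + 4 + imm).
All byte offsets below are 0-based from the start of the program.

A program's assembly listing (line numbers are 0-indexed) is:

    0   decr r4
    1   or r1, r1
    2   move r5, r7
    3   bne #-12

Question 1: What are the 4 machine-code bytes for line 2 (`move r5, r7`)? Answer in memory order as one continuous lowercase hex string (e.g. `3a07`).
0000bc73

2. move fields op=0x73:8|rd=5:3|rs=7:3|pad=0:18 → word 73bc0000h → 00 00 bc 73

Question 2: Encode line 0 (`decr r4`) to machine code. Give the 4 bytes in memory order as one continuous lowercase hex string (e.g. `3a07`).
00008000

0. decr fields op=0x0:8|rd=4:3|pad=0:21 → word 00800000h → 00 00 80 00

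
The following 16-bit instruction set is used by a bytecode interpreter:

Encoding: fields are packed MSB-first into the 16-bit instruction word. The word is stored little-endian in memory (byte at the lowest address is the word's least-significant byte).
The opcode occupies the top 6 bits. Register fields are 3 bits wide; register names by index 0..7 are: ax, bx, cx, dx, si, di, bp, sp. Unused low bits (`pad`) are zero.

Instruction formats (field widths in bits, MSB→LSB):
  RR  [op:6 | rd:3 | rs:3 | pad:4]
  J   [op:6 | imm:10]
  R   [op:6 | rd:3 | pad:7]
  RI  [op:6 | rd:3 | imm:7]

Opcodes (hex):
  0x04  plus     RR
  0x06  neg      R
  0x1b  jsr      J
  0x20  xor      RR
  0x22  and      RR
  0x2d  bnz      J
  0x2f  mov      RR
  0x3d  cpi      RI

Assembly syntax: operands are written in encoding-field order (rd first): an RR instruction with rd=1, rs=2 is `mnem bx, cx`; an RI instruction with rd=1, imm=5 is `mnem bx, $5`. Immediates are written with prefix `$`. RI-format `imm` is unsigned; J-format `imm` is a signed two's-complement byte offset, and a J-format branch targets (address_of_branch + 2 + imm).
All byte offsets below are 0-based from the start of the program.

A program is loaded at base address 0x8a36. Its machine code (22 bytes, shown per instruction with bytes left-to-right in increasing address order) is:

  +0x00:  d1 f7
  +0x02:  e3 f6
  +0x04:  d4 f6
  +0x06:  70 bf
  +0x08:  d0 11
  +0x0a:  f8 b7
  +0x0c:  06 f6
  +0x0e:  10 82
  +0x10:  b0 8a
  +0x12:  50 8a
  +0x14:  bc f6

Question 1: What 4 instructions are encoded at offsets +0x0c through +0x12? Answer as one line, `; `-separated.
off 0x0c: read 06 f6 as little → 0xf606
  top 6b → 0x3d → cpi [RI]
  rd: (w>>7)&0x7=0x4 → si
  imm: (w>>0)&0x7f=0x6 → $6
off 0x0e: read 10 82 as little → 0x8210
  top 6b → 0x20 → xor [RR]
  rd: (w>>7)&0x7=0x4 → si
  rs: (w>>4)&0x7=0x1 → bx
off 0x10: read b0 8a as little → 0x8ab0
  top 6b → 0x22 → and [RR]
  rd: (w>>7)&0x7=0x5 → di
  rs: (w>>4)&0x7=0x3 → dx
off 0x12: read 50 8a as little → 0x8a50
  top 6b → 0x22 → and [RR]
  rd: (w>>7)&0x7=0x4 → si
  rs: (w>>4)&0x7=0x5 → di

cpi si, $6; xor si, bx; and di, dx; and si, di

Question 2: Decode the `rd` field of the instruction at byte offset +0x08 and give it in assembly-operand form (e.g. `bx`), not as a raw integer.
@+08  little-endian(d0 11) = 0x11d0
  opcode bits[15:10]=0x4: plus/RR
  [9:7] rd=3 = dx
  [6:4] rs=5 = di

dx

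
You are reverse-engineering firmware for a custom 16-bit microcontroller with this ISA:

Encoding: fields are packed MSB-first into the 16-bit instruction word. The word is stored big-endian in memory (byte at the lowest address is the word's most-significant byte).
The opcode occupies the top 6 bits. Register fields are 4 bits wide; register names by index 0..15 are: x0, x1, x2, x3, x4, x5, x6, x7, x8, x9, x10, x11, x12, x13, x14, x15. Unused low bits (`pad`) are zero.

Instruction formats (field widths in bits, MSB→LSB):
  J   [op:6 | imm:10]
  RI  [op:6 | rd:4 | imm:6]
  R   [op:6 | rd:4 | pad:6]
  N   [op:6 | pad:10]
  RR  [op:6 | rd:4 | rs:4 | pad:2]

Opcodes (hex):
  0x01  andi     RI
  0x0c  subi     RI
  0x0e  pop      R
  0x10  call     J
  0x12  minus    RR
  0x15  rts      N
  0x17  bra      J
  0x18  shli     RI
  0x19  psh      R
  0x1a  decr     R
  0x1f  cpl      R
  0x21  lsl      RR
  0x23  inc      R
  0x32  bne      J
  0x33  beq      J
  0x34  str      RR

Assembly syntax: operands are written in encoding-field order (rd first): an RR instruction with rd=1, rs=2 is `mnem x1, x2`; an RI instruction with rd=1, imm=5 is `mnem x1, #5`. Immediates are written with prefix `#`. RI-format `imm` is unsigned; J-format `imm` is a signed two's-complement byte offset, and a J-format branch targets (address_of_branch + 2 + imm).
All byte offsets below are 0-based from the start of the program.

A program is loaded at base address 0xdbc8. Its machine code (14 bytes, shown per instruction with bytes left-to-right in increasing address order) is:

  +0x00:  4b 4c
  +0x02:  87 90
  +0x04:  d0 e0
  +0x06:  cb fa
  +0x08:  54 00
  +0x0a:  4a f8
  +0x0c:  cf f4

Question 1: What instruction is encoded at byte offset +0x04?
+0x04: d0 e0 ⇒ word 0xd0e0 (big)
  opcode bits[15:10]=0x34: str/RR
  [9:6] rd=3 = x3
  [5:2] rs=8 = x8

str x3, x8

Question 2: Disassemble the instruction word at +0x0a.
[0a] 4a f8 → 0x4af8
  opcode bits[15:10]=0x12: minus/RR
  rd@[9:6]=0xb ⇒ x11
  rs@[5:2]=0xe ⇒ x14

minus x11, x14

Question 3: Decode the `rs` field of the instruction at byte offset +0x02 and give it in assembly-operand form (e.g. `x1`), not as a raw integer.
off 0x02: read 87 90 as big → 0x8790
  opcode bits[15:10]=0x21: lsl/RR
  rd@[9:6]=0xe ⇒ x14
  rs@[5:2]=0x4 ⇒ x4

x4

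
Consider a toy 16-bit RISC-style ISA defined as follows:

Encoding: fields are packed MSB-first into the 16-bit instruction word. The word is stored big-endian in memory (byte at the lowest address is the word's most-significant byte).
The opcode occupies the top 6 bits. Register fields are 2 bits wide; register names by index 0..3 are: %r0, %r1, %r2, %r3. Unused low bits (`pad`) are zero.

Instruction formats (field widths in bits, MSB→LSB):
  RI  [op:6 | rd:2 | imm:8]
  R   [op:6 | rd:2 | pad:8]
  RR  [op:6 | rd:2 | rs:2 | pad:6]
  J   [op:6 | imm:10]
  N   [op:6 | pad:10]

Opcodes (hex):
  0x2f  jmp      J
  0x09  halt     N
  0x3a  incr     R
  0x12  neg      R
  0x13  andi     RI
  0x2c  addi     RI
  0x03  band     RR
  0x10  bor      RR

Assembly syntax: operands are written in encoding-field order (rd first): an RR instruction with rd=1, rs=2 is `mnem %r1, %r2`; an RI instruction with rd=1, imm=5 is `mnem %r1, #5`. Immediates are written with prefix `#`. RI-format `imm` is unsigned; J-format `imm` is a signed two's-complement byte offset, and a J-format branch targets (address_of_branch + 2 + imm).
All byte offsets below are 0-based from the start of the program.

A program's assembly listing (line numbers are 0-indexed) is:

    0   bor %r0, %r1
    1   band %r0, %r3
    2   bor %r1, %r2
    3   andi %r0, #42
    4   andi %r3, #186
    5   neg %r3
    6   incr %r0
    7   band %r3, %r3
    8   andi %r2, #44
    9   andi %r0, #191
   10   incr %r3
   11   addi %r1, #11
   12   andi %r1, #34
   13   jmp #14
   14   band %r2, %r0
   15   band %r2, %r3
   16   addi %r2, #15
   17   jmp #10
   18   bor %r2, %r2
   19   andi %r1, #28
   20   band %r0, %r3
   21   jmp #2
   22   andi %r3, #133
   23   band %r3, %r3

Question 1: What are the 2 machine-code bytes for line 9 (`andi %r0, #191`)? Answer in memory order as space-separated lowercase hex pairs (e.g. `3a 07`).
4c bf

L9: andi op=0x13:6|rd=0:2|imm=191:8 ⇒ 0x4cbf ⇒ big 4c bf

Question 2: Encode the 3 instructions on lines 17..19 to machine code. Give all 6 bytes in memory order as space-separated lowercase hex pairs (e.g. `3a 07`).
bc 0a 42 80 4d 1c

line 17 (jmp): pack op=0x2f:6|imm=10:10 = 0xbc0a; big→ bc 0a
line 18 (bor): pack op=0x10:6|rd=2:2|rs=2:2|pad=0:6 = 0x4280; big→ 42 80
line 19 (andi): pack op=0x13:6|rd=1:2|imm=28:8 = 0x4d1c; big→ 4d 1c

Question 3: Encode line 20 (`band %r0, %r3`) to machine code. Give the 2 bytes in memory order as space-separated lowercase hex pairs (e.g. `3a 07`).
20. band fields op=0x3:6|rd=0:2|rs=3:2|pad=0:6 → word 0cc0h → 0c c0

0c c0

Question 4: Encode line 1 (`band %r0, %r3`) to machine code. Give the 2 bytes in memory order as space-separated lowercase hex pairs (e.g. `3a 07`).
line 1 (band): pack op=0x3:6|rd=0:2|rs=3:2|pad=0:6 = 0x0cc0; big→ 0c c0

0c c0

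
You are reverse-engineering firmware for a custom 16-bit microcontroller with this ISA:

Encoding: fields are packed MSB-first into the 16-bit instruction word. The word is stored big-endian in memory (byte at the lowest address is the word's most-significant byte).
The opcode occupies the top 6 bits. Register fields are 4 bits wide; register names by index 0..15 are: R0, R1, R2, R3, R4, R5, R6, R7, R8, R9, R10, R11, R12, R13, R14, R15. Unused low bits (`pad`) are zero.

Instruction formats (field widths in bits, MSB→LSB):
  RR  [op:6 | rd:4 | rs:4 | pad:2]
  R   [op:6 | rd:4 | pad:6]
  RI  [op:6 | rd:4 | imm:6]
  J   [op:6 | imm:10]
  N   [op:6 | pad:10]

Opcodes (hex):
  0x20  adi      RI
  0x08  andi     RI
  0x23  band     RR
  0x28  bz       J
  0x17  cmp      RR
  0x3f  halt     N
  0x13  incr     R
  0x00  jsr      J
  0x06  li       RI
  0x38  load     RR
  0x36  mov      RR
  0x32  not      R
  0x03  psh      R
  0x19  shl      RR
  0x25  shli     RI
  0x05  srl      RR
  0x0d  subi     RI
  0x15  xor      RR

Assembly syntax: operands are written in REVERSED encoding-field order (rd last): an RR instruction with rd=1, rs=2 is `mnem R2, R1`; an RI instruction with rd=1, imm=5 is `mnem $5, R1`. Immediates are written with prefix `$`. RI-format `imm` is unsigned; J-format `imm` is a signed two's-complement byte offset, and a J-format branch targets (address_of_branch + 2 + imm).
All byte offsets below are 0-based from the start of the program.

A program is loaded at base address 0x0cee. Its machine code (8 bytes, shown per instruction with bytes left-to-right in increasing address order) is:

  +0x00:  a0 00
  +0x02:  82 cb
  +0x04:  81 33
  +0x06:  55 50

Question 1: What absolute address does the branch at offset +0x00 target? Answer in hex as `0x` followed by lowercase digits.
0x0cf0

@+00  big-endian(a0 00) = 0xa000
  top 6b → 0x28 → bz [J]
  imm@[9:0]=0x0 ⇒ $0
  target = base 0x0cee + off 0x00 + 2 + imm 0 = 0x0cf0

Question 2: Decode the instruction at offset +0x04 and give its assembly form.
adi $51, R4

@+04  big-endian(81 33) = 0x8133
  top 6b → 0x20 → adi [RI]
  [9:6] rd=4 = R4
  [5:0] imm=51 = $51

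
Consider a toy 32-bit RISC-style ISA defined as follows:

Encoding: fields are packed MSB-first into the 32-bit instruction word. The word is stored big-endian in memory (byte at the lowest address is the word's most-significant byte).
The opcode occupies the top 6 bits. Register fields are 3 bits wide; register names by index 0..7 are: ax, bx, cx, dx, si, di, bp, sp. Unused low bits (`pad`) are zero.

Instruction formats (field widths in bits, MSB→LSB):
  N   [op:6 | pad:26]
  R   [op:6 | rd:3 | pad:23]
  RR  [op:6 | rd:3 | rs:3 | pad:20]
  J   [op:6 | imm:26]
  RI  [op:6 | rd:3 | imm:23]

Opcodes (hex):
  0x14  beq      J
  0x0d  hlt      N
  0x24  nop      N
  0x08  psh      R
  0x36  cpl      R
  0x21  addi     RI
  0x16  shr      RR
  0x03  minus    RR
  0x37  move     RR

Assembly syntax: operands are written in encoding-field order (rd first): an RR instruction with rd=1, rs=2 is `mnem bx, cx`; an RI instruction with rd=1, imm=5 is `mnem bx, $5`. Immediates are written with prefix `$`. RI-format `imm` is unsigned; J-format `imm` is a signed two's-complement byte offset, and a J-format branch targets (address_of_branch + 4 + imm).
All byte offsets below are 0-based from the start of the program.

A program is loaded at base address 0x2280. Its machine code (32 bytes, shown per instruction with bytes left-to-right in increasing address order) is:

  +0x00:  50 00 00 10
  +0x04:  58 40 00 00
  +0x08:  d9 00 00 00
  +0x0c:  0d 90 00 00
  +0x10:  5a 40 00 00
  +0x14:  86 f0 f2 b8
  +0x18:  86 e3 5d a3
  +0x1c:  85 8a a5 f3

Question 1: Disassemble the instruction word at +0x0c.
[0c] 0d 90 00 00 → 0x0d900000
  opcode bits[31:26]=0x3: minus/RR
  rd: (w>>23)&0x7=0x3 → dx
  rs: (w>>20)&0x7=0x1 → bx

minus dx, bx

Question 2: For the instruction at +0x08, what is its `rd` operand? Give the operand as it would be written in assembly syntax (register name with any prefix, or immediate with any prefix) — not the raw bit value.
cx

[08] d9 00 00 00 → 0xd9000000
  top 6b → 0x36 → cpl [R]
  [25:23] rd=2 = cx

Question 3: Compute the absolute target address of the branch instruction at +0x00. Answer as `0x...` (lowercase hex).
+0x00: 50 00 00 10 ⇒ word 0x50000010 (big)
  op=0x50000010>>26=0x14 ⇒ beq (J)
  imm: (w>>0)&0x3ffffff=0x10 → $16
  target = base 0x2280 + off 0x00 + 4 + imm 16 = 0x2294

0x2294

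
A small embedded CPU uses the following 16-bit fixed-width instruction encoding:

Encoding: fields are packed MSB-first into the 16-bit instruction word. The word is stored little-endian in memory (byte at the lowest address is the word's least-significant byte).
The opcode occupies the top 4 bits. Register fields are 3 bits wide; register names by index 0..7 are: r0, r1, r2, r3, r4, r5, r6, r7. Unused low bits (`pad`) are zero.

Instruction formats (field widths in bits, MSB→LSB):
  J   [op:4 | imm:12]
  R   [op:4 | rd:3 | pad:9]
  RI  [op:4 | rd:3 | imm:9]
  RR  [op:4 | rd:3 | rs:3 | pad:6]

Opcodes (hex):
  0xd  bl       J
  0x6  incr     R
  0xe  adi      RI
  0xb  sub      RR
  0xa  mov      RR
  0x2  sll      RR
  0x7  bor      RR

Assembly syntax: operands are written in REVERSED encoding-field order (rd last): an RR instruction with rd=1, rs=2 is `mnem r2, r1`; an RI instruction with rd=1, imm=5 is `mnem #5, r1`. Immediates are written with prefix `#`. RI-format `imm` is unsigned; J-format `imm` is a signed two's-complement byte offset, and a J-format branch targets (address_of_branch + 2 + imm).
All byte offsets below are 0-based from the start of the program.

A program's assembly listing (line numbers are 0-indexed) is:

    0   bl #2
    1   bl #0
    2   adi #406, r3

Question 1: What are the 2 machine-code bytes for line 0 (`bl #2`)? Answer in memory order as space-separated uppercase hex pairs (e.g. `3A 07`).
line 0 (bl): pack op=0xd:4|imm=2:12 = 0xd002; little→ 02 d0

02 D0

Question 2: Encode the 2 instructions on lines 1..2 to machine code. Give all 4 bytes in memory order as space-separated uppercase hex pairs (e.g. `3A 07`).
L1: bl op=0xd:4|imm=0:12 ⇒ 0xd000 ⇒ little 00 d0
L2: adi op=0xe:4|rd=3:3|imm=406:9 ⇒ 0xe796 ⇒ little 96 e7

00 D0 96 E7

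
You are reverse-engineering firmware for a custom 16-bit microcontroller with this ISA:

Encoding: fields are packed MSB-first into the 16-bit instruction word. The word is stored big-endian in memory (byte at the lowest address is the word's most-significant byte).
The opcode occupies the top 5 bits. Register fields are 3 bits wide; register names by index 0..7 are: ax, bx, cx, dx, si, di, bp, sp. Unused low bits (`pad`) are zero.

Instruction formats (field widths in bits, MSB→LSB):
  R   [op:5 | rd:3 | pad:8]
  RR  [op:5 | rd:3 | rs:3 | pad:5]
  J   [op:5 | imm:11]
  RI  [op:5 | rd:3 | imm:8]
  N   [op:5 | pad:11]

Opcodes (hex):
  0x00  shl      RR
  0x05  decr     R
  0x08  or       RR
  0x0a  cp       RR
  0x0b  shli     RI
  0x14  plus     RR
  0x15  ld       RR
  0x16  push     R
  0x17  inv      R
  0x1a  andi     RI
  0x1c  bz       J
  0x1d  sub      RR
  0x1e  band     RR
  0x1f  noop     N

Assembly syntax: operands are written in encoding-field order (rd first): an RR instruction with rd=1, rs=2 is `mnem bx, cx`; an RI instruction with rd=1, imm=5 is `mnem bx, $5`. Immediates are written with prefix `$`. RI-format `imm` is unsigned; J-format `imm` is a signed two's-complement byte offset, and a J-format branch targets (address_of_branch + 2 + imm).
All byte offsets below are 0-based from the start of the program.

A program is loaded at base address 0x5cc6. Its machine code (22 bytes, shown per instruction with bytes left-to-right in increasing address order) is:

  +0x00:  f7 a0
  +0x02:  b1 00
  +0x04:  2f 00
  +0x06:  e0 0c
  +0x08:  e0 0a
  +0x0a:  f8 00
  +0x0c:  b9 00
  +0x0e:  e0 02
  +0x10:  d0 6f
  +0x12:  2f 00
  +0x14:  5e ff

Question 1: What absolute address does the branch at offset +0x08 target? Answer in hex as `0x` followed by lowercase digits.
0x5cda

[08] e0 0a → 0xe00a
  opcode bits[15:11]=0x1c: bz/J
  imm: (w>>0)&0x7ff=0xa → $10
  target = base 0x5cc6 + off 0x08 + 2 + imm 10 = 0x5cda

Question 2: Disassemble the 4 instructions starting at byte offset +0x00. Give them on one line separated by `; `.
@+00  big-endian(f7 a0) = 0xf7a0
  op=0xf7a0>>11=0x1e ⇒ band (RR)
  rd@[10:8]=0x7 ⇒ sp
  rs@[7:5]=0x5 ⇒ di
@+02  big-endian(b1 00) = 0xb100
  op=0xb100>>11=0x16 ⇒ push (R)
  rd@[10:8]=0x1 ⇒ bx
@+04  big-endian(2f 00) = 0x2f00
  op=0x2f00>>11=0x5 ⇒ decr (R)
  rd@[10:8]=0x7 ⇒ sp
@+06  big-endian(e0 0c) = 0xe00c
  op=0xe00c>>11=0x1c ⇒ bz (J)
  imm@[10:0]=0xc ⇒ $12

band sp, di; push bx; decr sp; bz $12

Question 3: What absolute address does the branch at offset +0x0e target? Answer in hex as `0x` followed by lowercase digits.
0x5cd8

[0e] e0 02 → 0xe002
  op=0xe002>>11=0x1c ⇒ bz (J)
  imm: (w>>0)&0x7ff=0x2 → $2
  target = base 0x5cc6 + off 0x0e + 2 + imm 2 = 0x5cd8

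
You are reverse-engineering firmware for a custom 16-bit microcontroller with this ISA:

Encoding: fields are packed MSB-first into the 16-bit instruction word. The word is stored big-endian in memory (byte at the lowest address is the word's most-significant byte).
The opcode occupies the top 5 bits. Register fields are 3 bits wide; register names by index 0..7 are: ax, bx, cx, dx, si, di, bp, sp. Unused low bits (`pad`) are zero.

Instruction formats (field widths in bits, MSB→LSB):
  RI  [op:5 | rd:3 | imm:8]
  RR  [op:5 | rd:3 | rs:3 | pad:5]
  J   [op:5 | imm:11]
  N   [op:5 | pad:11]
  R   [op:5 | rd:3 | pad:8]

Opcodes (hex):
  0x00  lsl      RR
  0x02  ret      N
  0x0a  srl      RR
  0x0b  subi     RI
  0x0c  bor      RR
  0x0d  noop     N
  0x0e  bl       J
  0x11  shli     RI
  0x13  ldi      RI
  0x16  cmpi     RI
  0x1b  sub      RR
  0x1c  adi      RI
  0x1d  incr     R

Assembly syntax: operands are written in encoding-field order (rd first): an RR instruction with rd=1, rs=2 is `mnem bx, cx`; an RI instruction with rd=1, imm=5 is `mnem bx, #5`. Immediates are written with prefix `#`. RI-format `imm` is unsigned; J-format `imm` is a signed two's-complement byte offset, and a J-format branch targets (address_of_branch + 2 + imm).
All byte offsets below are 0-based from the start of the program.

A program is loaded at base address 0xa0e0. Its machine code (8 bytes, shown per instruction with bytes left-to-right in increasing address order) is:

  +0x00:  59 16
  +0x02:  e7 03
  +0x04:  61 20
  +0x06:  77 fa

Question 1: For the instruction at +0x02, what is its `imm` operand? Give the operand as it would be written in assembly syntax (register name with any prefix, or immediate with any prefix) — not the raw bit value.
+0x02: e7 03 ⇒ word 0xe703 (big)
  op=0xe703>>11=0x1c ⇒ adi (RI)
  [10:8] rd=7 = sp
  [7:0] imm=3 = #3

#3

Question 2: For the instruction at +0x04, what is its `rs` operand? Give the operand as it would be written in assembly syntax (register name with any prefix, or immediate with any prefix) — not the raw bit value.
@+04  big-endian(61 20) = 0x6120
  top 5b → 0xc → bor [RR]
  [10:8] rd=1 = bx
  [7:5] rs=1 = bx

bx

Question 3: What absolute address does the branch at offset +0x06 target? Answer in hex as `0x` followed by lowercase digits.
0xa0e2

+0x06: 77 fa ⇒ word 0x77fa (big)
  opcode bits[15:11]=0xe: bl/J
  imm@[10:0]=0x7fa (s11→-6) ⇒ #-6
  target = base 0xa0e0 + off 0x06 + 2 + imm -6 = 0xa0e2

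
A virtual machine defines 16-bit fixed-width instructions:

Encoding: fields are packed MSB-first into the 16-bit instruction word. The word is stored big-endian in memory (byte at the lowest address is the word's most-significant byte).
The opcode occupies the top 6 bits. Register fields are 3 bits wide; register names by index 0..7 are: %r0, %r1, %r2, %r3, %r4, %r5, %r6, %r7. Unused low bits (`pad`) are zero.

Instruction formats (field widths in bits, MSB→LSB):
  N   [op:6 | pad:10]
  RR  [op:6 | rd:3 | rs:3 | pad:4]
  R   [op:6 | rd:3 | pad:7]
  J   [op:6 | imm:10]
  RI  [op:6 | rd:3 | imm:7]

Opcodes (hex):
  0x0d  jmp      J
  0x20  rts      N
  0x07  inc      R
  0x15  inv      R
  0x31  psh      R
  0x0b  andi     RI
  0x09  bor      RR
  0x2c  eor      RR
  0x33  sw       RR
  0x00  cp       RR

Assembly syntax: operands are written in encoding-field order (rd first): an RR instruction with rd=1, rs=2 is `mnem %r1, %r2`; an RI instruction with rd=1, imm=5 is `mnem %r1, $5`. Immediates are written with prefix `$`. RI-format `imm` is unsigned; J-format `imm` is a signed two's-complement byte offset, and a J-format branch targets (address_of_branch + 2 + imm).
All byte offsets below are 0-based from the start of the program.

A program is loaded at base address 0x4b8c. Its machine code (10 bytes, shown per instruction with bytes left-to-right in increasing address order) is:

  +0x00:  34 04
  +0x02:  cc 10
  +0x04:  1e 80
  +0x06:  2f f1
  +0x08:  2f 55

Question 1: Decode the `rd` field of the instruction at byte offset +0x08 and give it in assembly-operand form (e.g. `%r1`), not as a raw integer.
%r6

+0x08: 2f 55 ⇒ word 0x2f55 (big)
  opcode bits[15:10]=0xb: andi/RI
  [9:7] rd=6 = %r6
  [6:0] imm=85 = $85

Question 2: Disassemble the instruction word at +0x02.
sw %r0, %r1

[02] cc 10 → 0xcc10
  top 6b → 0x33 → sw [RR]
  [9:7] rd=0 = %r0
  [6:4] rs=1 = %r1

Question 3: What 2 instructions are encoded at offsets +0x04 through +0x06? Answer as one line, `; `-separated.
inc %r5; andi %r7, $113

@+04  big-endian(1e 80) = 0x1e80
  op=0x1e80>>10=0x7 ⇒ inc (R)
  [9:7] rd=5 = %r5
@+06  big-endian(2f f1) = 0x2ff1
  op=0x2ff1>>10=0xb ⇒ andi (RI)
  [9:7] rd=7 = %r7
  [6:0] imm=113 = $113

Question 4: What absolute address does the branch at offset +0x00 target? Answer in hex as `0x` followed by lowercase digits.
0x4b92

@+00  big-endian(34 04) = 0x3404
  op=0x3404>>10=0xd ⇒ jmp (J)
  imm: (w>>0)&0x3ff=0x4 → $4
  target = base 0x4b8c + off 0x00 + 2 + imm 4 = 0x4b92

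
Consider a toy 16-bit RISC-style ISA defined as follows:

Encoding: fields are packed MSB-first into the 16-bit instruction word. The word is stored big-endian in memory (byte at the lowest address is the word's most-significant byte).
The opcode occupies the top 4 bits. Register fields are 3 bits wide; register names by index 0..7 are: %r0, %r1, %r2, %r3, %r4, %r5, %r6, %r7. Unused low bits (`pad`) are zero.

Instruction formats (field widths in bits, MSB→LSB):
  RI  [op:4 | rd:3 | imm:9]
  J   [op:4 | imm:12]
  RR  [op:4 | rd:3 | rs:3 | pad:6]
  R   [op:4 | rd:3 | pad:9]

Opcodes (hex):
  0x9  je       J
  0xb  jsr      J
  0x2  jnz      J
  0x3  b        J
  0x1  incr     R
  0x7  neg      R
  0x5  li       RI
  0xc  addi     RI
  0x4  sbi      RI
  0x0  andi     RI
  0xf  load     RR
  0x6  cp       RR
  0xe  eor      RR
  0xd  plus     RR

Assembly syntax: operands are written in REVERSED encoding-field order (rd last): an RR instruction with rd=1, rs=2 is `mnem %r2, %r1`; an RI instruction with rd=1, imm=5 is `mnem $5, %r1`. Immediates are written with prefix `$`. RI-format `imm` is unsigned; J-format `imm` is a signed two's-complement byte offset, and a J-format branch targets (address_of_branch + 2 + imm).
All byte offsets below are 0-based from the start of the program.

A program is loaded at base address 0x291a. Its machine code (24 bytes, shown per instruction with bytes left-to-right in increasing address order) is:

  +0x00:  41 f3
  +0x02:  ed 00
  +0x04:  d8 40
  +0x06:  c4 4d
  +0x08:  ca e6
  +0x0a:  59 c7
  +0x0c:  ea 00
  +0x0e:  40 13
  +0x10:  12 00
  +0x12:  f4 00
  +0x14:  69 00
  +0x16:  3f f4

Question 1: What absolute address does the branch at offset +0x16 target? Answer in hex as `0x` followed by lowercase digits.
0x2926

+0x16: 3f f4 ⇒ word 0x3ff4 (big)
  top 4b → 0x3 → b [J]
  imm: (w>>0)&0xfff=0xff4 (s12→-12) → $-12
  target = base 0x291a + off 0x16 + 2 + imm -12 = 0x2926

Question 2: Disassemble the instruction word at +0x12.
load %r0, %r2

off 0x12: read f4 00 as big → 0xf400
  opcode bits[15:12]=0xf: load/RR
  [11:9] rd=2 = %r2
  [8:6] rs=0 = %r0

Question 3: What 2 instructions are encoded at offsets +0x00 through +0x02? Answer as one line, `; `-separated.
@+00  big-endian(41 f3) = 0x41f3
  opcode bits[15:12]=0x4: sbi/RI
  rd: (w>>9)&0x7=0x0 → %r0
  imm: (w>>0)&0x1ff=0x1f3 → $499
@+02  big-endian(ed 00) = 0xed00
  opcode bits[15:12]=0xe: eor/RR
  rd: (w>>9)&0x7=0x6 → %r6
  rs: (w>>6)&0x7=0x4 → %r4

sbi $499, %r0; eor %r4, %r6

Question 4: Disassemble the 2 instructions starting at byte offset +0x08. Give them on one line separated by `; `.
addi $230, %r5; li $455, %r4

[08] ca e6 → 0xcae6
  top 4b → 0xc → addi [RI]
  [11:9] rd=5 = %r5
  [8:0] imm=230 = $230
[0a] 59 c7 → 0x59c7
  top 4b → 0x5 → li [RI]
  [11:9] rd=4 = %r4
  [8:0] imm=455 = $455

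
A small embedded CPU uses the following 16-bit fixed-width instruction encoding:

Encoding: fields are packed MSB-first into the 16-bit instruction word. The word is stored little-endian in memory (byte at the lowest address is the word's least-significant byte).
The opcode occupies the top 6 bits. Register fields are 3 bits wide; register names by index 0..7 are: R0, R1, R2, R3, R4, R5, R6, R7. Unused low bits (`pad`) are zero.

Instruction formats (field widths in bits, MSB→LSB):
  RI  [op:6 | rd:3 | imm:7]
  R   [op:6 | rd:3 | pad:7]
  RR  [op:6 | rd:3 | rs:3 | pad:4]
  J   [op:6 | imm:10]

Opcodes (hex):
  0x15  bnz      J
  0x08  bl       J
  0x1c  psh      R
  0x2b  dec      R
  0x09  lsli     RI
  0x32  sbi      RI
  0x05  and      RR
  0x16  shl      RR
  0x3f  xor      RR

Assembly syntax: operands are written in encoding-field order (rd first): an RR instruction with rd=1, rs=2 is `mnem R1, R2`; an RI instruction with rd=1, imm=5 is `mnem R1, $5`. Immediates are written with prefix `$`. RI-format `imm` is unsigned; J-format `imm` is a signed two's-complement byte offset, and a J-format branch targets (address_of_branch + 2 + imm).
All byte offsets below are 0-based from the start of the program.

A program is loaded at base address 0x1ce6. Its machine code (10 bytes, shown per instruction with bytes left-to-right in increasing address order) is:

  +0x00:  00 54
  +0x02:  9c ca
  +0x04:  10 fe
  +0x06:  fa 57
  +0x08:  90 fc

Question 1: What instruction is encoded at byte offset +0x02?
sbi R5, $28

off 0x02: read 9c ca as little → 0xca9c
  opcode bits[15:10]=0x32: sbi/RI
  rd: (w>>7)&0x7=0x5 → R5
  imm: (w>>0)&0x7f=0x1c → $28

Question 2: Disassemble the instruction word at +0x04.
xor R4, R1

off 0x04: read 10 fe as little → 0xfe10
  opcode bits[15:10]=0x3f: xor/RR
  rd@[9:7]=0x4 ⇒ R4
  rs@[6:4]=0x1 ⇒ R1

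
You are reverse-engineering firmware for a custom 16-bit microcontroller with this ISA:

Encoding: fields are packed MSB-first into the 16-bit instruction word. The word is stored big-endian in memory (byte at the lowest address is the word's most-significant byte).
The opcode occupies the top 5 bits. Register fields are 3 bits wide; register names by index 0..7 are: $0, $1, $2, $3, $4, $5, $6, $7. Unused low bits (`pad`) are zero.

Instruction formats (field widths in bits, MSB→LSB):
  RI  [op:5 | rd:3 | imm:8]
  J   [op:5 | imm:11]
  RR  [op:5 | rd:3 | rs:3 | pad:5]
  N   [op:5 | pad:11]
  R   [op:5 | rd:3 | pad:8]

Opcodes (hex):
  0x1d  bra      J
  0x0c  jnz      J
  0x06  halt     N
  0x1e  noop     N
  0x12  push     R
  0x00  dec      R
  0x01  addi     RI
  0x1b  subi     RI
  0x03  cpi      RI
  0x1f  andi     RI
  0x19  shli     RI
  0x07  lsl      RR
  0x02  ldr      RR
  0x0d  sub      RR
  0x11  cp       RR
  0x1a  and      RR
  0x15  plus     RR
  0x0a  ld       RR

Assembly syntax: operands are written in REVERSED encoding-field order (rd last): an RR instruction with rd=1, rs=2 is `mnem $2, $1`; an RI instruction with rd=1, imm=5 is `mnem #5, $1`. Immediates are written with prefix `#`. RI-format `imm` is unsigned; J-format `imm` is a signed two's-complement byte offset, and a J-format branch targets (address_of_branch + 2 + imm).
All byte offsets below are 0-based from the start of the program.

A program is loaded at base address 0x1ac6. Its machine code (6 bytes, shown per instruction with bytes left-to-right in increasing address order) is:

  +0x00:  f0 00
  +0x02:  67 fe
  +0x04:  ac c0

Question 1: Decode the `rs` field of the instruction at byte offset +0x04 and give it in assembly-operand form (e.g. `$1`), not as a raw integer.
$6

+0x04: ac c0 ⇒ word 0xacc0 (big)
  top 5b → 0x15 → plus [RR]
  rd@[10:8]=0x4 ⇒ $4
  rs@[7:5]=0x6 ⇒ $6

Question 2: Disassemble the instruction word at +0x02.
+0x02: 67 fe ⇒ word 0x67fe (big)
  op=0x67fe>>11=0xc ⇒ jnz (J)
  [10:0] imm=2046 (s11→-2) = #-2

jnz #-2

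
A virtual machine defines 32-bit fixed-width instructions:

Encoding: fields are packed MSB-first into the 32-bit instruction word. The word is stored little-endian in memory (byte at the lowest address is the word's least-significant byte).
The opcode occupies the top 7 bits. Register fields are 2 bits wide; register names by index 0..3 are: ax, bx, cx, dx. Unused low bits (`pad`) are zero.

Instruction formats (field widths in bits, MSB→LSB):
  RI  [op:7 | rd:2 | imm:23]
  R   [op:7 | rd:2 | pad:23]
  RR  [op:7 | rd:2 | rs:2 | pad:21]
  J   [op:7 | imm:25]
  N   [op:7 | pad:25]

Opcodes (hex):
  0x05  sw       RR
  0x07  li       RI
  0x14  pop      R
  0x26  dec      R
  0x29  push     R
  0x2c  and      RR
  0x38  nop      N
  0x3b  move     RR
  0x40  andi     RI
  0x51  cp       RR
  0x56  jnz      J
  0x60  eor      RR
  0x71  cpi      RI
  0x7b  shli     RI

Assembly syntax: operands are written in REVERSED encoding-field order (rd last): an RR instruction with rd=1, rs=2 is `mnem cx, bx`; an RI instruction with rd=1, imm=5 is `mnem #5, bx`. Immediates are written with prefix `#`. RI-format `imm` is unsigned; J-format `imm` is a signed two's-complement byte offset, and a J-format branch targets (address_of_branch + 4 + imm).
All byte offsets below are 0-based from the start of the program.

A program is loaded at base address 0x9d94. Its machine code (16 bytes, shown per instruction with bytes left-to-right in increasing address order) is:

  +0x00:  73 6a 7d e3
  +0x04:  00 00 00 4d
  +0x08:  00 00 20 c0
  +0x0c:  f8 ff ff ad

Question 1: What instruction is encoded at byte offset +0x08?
eor bx, ax

@+08  little-endian(00 00 20 c0) = 0xc0200000
  opcode bits[31:25]=0x60: eor/RR
  [24:23] rd=0 = ax
  [22:21] rs=1 = bx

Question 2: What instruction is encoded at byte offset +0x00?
+0x00: 73 6a 7d e3 ⇒ word 0xe37d6a73 (little)
  top 7b → 0x71 → cpi [RI]
  [24:23] rd=2 = cx
  [22:0] imm=8219251 = #8219251

cpi #8219251, cx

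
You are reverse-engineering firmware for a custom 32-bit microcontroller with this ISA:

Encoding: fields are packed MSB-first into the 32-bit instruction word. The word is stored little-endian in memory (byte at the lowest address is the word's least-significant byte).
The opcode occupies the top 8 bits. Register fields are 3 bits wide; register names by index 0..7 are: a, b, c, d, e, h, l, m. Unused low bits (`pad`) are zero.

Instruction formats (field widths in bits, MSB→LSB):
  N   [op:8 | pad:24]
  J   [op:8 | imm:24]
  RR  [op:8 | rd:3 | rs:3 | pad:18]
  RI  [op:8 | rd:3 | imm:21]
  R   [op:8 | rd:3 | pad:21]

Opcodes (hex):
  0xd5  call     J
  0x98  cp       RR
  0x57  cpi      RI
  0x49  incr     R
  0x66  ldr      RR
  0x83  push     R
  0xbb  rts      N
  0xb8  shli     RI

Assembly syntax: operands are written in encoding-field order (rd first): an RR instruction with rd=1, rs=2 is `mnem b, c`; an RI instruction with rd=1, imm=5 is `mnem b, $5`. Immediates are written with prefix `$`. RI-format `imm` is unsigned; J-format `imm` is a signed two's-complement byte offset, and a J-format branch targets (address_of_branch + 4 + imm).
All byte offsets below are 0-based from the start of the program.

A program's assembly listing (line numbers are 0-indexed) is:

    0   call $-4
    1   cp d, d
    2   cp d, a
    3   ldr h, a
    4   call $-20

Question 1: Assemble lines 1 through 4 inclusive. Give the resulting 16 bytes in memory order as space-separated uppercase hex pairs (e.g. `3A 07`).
00 00 6C 98 00 00 60 98 00 00 A0 66 EC FF FF D5

L1: cp op=0x98:8|rd=3:3|rs=3:3|pad=0:18 ⇒ 0x986c0000 ⇒ little 00 00 6c 98
L2: cp op=0x98:8|rd=3:3|rs=0:3|pad=0:18 ⇒ 0x98600000 ⇒ little 00 00 60 98
L3: ldr op=0x66:8|rd=5:3|rs=0:3|pad=0:18 ⇒ 0x66a00000 ⇒ little 00 00 a0 66
L4: call op=0xd5:8|imm=-20:24 ⇒ 0xd5ffffec ⇒ little ec ff ff d5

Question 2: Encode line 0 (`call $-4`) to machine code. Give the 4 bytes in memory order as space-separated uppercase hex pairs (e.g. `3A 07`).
line 0 (call): pack op=0xd5:8|imm=-4:24 = 0xd5fffffc; little→ fc ff ff d5

FC FF FF D5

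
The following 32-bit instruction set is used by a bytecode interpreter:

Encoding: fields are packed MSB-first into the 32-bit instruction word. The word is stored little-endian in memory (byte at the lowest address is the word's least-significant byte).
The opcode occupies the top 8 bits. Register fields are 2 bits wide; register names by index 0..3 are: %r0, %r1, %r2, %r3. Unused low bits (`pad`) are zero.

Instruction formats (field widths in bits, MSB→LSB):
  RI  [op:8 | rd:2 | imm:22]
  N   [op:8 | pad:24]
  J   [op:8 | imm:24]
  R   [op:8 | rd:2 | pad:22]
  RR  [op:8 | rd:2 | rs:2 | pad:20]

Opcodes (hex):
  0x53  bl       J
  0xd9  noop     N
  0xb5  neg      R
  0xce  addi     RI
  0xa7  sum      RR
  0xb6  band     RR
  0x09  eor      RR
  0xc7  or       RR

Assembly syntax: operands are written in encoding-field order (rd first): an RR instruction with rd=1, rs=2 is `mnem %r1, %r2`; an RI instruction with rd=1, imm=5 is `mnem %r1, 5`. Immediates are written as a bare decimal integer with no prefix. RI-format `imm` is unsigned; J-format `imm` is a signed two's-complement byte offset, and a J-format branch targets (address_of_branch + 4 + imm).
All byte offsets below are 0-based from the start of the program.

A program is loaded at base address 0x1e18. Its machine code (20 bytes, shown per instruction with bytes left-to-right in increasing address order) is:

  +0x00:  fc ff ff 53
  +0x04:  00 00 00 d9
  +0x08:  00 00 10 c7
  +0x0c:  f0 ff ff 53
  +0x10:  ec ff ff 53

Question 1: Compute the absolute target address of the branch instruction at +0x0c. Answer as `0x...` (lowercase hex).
0x1e18

+0x0c: f0 ff ff 53 ⇒ word 0x53fffff0 (little)
  op=0x53fffff0>>24=0x53 ⇒ bl (J)
  [23:0] imm=16777200 (s24→-16) = -16
  target = base 0x1e18 + off 0x0c + 4 + imm -16 = 0x1e18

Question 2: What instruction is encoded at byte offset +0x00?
[00] fc ff ff 53 → 0x53fffffc
  op=0x53fffffc>>24=0x53 ⇒ bl (J)
  [23:0] imm=16777212 (s24→-4) = -4

bl -4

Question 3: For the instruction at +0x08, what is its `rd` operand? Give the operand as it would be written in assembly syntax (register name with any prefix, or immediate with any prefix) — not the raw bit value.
[08] 00 00 10 c7 → 0xc7100000
  top 8b → 0xc7 → or [RR]
  [23:22] rd=0 = %r0
  [21:20] rs=1 = %r1

%r0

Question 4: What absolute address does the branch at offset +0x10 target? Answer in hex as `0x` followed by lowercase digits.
off 0x10: read ec ff ff 53 as little → 0x53ffffec
  top 8b → 0x53 → bl [J]
  imm@[23:0]=0xffffec (s24→-20) ⇒ -20
  target = base 0x1e18 + off 0x10 + 4 + imm -20 = 0x1e18

0x1e18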